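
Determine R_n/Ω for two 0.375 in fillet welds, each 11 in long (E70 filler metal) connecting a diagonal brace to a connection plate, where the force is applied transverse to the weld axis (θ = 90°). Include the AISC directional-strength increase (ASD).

E70XX → F_EXX = 70 ksi.
t_e = 0.707 × 0.375 = 0.2651 in; A_we = 0.2651 × 22 = 5.833 in².
Directional factor: 1.0 + 0.5 sin^1.5(90°) = 1.5.
F_nw = 0.6 × 70 × 1.5 = 63 ksi.
R_n/Ω = (63 × 5.833) / 2.0 = 183.7 kips.

R_n/Ω ≈ 184 kips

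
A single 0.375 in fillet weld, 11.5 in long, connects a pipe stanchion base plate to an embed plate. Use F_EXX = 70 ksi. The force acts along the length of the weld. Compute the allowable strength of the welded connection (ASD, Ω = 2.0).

R_n/Ω ≈ 64 kip

Effective throat t_e = 0.707 × 0.375 = 0.2651 in.
Total length L = 11.5 in; A_we = 0.2651 × 11.5 = 3.049 in².
F_nw = 0.6 F_EXX = 0.6 × 70 = 42 ksi.
R_n = 42 × 3.049 = 128.1 kip; R_n/Ω = 128.1/2.0 = 64.03 kip.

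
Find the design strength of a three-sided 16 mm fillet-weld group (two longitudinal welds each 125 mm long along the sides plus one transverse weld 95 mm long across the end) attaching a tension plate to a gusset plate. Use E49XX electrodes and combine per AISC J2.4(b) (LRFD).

φR_n ≈ 885 kN

E49XX → F_EXX = 490 MPa.
t_e = 0.707 × 16 = 11.31 mm.
R_nwl = 0.6 × 490 × 11.31 × 250 × 10⁻³ = 831.4 kN (longitudinal, 2 welds).
R_nwt = 0.6 × 490 × 11.31 × 95 × 10⁻³ = 315.9 kN (transverse, base value).
(i) R_nwl + R_nwt = 1147 kN; (ii) 0.85 R_nwl + 1.5 R_nwt = 1181 kN.
R_n = max = 1181 kN [governs: (ii)]; φR_n = 885.5 kN.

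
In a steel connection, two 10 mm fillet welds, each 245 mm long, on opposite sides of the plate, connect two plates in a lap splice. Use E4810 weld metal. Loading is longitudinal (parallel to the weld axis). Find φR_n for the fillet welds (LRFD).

φR_n ≈ 748 kN

E48XX → F_EXX = 480 MPa.
Effective throat t_e = 0.707 × 10 = 7.07 mm.
Total length L = 490 mm; A_we = 7.07 × 490 = 3464 mm².
F_nw = 0.6 F_EXX = 0.6 × 480 = 288 MPa.
φR_n = 0.75 × 288 × 3464 × 10⁻³ = 748.3 kN.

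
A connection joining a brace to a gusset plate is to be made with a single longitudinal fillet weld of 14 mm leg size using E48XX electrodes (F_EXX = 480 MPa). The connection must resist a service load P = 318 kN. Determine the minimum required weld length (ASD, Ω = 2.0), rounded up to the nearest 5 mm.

L = 225 mm

Throat t_e = 0.707 × 14 = 9.898 mm.
r_n/Ω = (0.6 × 480 × 9.898) / 2.0 = 1425 N/mm = 1.425 kN/mm.
L_req = P / (r_n/Ω) = 318 / 1.425 = 223.1 mm total.
Round up → use L = 225 mm.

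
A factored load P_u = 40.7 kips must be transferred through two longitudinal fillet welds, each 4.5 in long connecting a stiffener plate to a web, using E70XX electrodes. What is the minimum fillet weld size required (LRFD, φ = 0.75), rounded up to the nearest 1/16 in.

w = 1/4 in

E70XX → F_EXX = 70 ksi.
Total weld length L = 9 in.
Required throat t_e = P_u / (φ × 0.6 F_EXX × L) = 40.7 / (0.75 × 0.6 × 70 × 9) = 0.1436 in.
Required leg w = t_e / 0.707 = 0.2031 in → use 1/4 in.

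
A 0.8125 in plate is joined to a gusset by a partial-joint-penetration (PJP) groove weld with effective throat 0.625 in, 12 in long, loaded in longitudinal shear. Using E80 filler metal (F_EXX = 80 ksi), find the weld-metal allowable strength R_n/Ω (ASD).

R_n/Ω ≈ 180 kip

Effective throat (given) t_e = 0.625 in.
A_we = 0.625 × 12 = 7.5 in².
F_nw = 0.6 F_EXX = 48 ksi.
R_n/Ω = (48 × 7.5) / 2.0 = 180 kip.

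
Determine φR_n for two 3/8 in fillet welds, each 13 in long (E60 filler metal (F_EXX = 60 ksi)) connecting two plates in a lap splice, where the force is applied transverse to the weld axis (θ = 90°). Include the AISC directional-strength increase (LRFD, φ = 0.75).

t_e = 0.707 × 0.375 = 0.2651 in; A_we = 0.2651 × 26 = 6.893 in².
Directional factor: 1.0 + 0.5 sin^1.5(90°) = 1.5.
F_nw = 0.6 × 60 × 1.5 = 54 ksi.
φR_n = 0.75 × 54 × 6.893 = 279.2 kips.

φR_n ≈ 279 kips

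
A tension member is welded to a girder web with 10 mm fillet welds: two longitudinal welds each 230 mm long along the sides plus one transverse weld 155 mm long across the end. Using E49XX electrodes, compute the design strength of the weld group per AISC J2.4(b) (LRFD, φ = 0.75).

E49XX → F_EXX = 490 MPa.
t_e = 0.707 × 10 = 7.07 mm.
R_nwl = 0.6 × 490 × 7.07 × 460 × 10⁻³ = 956.1 kN (longitudinal, 2 welds).
R_nwt = 0.6 × 490 × 7.07 × 155 × 10⁻³ = 322.2 kN (transverse, base value).
(i) R_nwl + R_nwt = 1278 kN; (ii) 0.85 R_nwl + 1.5 R_nwt = 1296 kN.
R_n = max = 1296 kN [governs: (ii)]; φR_n = 972 kN.

φR_n ≈ 972 kN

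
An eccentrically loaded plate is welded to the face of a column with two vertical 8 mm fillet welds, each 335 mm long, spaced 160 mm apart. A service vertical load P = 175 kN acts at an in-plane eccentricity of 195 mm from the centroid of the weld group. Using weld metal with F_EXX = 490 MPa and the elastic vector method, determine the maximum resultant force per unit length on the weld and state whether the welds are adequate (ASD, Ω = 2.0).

f_max ≈ 751 N/mm; adequate

Total weld length L_w = 670 mm. Treat welds as unit-width lines.
Polar moment about centroid: J = 2[d³/12 + d(b/2)²] = 2[335³/12 + 335×80²] = 10550000 mm³.
Direct shear f_v = P/L_w = 175×10³ / 670 = 261.2 N/mm (vertical).
Torsion M = P·e = 175×10³ × 195 = 34125000 N·mm.
Critical point at (x, y) = (80, 167.5) from centroid. f_tx = M·y/J = 541.6 N/mm; f_ty = M·x/J = 258.7 N/mm.
Resultant f_max = √[f_tx² + (f_v + f_ty)²] = √[541.6² + (261.2 + 258.7)²] = 750.7 N/mm.
Capacity per unit length: r_n/Ω = (1/2.0) × 0.6 × 490 × (0.707 × 8) = 831.4 N/mm.
750.7 ≤ 831.4 → adequate.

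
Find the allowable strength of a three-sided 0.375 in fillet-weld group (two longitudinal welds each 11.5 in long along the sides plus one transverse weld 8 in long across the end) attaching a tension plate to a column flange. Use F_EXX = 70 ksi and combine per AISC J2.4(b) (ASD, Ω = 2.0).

t_e = 0.707 × 0.375 = 0.2651 in.
R_nwl = 0.6 × 70 × 0.2651 × 23 = 256.1 kips (longitudinal, 2 welds).
R_nwt = 0.6 × 70 × 0.2651 × 8 = 89.08 kips (transverse, base value).
(i) R_nwl + R_nwt = 345.2 kips; (ii) 0.85 R_nwl + 1.5 R_nwt = 351.3 kips.
R_n = max = 351.3 kips [governs: (ii)]; R_n/Ω = 175.7 kips.

R_n/Ω ≈ 176 kips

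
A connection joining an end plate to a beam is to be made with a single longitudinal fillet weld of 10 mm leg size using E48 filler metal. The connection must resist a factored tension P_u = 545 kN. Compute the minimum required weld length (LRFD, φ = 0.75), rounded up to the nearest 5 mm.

L = 360 mm

E48XX → F_EXX = 480 MPa.
Throat t_e = 0.707 × 10 = 7.07 mm.
φr_n = 0.75 × 0.6 × 480 × 7.07 × 10⁻³ = 1.527 kN/mm.
L_req = P_u / φr_n = 545 / 1.527 = 356.9 mm total.
Round up → use L = 360 mm.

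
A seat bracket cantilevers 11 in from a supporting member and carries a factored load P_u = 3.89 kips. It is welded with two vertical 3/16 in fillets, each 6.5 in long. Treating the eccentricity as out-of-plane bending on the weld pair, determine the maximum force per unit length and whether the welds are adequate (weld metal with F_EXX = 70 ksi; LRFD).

f_max ≈ 3.05 kip/in; adequate

L_w = 2 × 6.5 = 13 in; section modulus (unit throat) S = 2 × L²/6 = 14.08 in².
Direct shear f_v = P/L_w = 3.89/13 = 0.2992 kip/in.
Moment M = P × e = 3.89 × 11 = 42.79 kip·in; bending f_b = M/S = 3.038 kip/in.
f_max = √(f_v² + f_b²) = √(0.2992² + 3.038²) = 3.053 kip/in.
φr_n = 0.75 × 0.6 × 70 × (0.707 × 0.1875) = 4.176 kip/in → adequate.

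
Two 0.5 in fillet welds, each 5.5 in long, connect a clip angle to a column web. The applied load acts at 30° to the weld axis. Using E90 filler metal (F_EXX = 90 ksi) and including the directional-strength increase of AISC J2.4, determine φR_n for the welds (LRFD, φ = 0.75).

φR_n ≈ 185 kip

t_e = 0.707 × 0.5 = 0.3535 in; A_we = 0.3535 × 11 = 3.888 in².
Directional factor: 1.0 + 0.5 sin^1.5(30°) = 1.177.
F_nw = 0.6 × 90 × 1.177 = 63.55 ksi.
φR_n = 0.75 × 63.55 × 3.888 = 185.3 kip.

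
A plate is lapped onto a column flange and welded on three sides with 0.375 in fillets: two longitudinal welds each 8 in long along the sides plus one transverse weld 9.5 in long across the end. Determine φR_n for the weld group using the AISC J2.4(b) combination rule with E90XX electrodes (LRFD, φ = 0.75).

φR_n ≈ 299 kip

E90XX → F_EXX = 90 ksi.
t_e = 0.707 × 0.375 = 0.2651 in.
R_nwl = 0.6 × 90 × 0.2651 × 16 = 229.1 kip (longitudinal, 2 welds).
R_nwt = 0.6 × 90 × 0.2651 × 9.5 = 136 kip (transverse, base value).
(i) R_nwl + R_nwt = 365.1 kip; (ii) 0.85 R_nwl + 1.5 R_nwt = 398.7 kip.
R_n = max = 398.7 kip [governs: (ii)]; φR_n = 299 kip.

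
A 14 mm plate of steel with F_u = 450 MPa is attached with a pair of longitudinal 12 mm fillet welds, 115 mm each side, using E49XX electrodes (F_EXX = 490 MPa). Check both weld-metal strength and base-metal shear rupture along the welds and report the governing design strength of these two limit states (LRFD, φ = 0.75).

φR_n ≈ 430 kN (weld metal governs)

t_e = 0.707 × 12 = 8.484 mm; L = 230 mm.
Weld metal: φR_n = 0.75 × 0.6 × 490 × 8.484 × 230 × 10⁻³ = 430.3 kN.
Base metal (shear rupture): φR_n = 0.75 × 0.6 × 450 × 14 × 230 × 10⁻³ = 652 kN.
Governing: weld metal.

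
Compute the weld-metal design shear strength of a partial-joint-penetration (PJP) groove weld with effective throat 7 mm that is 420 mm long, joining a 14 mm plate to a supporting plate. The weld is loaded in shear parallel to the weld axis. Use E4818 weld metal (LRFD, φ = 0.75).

E48XX → F_EXX = 480 MPa.
Effective throat (given) t_e = 7 mm.
A_we = 7 × 420 = 2940 mm².
F_nw = 0.6 F_EXX = 288 MPa.
φR_n = 0.75 × 288 × 2940 × 10⁻³ = 635 kN.

φR_n ≈ 635 kN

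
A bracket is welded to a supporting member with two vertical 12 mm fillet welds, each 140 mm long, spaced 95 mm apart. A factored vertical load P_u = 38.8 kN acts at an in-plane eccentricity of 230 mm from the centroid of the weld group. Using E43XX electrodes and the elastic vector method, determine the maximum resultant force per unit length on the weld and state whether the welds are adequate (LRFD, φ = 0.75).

f_max ≈ 779 N/mm; adequate

E43XX → F_EXX = 430 MPa.
Total weld length L_w = 280 mm. Treat welds as unit-width lines.
Polar moment about centroid: J = 2[d³/12 + d(b/2)²] = 2[140³/12 + 140×47.5²] = 1089000 mm³.
Direct shear f_v = P/L_w = 38.8×10³ / 280 = 138.6 N/mm (vertical).
Torsion M = P·e = 38.8×10³ × 230 = 8924000 N·mm.
Critical point at (x, y) = (47.5, 70) from centroid. f_tx = M·y/J = 573.6 N/mm; f_ty = M·x/J = 389.2 N/mm.
Resultant f_max = √[f_tx² + (f_v + f_ty)²] = √[573.6² + (138.6 + 389.2)²] = 779.5 N/mm.
Capacity per unit length: φr_n = 0.75 × 0.6 × 430 × (0.707 × 12) = 1642 N/mm.
779.5 ≤ 1642 → adequate.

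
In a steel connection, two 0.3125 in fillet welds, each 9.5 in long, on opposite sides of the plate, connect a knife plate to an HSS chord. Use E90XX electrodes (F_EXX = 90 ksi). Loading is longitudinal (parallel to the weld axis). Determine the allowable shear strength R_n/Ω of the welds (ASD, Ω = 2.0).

Effective throat t_e = 0.707 × 0.3125 = 0.2209 in.
Total length L = 19 in; A_we = 0.2209 × 19 = 4.198 in².
F_nw = 0.6 F_EXX = 0.6 × 90 = 54 ksi.
R_n = 54 × 4.198 = 226.7 kip; R_n/Ω = 226.7/2.0 = 113.3 kip.

R_n/Ω ≈ 113 kip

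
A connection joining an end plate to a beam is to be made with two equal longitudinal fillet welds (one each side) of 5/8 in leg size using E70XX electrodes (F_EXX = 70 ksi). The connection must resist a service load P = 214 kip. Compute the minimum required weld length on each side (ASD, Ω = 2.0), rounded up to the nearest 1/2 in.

L = 12 in on each side

Throat t_e = 0.707 × 0.625 = 0.4419 in.
r_n/Ω = (0.6 × 70 × 0.4419) / 2.0 = 9.279 kip/in.
L_req = P / (r_n/Ω) = 214 / 9.279 = 23.06 in total.
Per side: 23.06 / 2 = 11.53 in.
Round up → use L = 12 in on each side.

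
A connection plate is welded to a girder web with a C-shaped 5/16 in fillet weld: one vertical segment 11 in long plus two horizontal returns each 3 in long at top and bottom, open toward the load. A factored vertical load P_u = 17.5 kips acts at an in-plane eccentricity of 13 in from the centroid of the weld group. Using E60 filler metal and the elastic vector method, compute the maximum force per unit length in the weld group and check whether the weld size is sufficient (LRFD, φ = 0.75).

E60XX → F_EXX = 60 ksi.
Total weld length L_w = 17 in. Treat welds as unit-width lines.
Centroid: x̄ = 2×3×1.5 / 17 = 0.5294 in from the vertical weld.
Polar moment about centroid: J = I_x + I_y = [11³/12 + 2×3×5.5²] + [11×0.5294² + 2(3³/12 + 3×0.9706²)] = 305.7 in³.
Direct shear f_v = P/L_w = 17.5 / 17 = 1.029 kip/in (vertical).
Torsion M = P·e = 17.5 × 13 = 227.5 kip·in.
Critical point at (x, y) = (2.471, 5.5) from centroid. f_tx = M·y/J = 4.094 kip/in; f_ty = M·x/J = 1.839 kip/in.
Resultant f_max = √[f_tx² + (f_v + f_ty)²] = √[4.094² + (1.029 + 1.839)²] = 4.999 kip/in.
Capacity per unit length: φr_n = 0.75 × 0.6 × 60 × (0.707 × 0.3125) = 5.965 kip/in.
4.999 ≤ 5.965 → adequate.

f_max ≈ 5 kip/in; adequate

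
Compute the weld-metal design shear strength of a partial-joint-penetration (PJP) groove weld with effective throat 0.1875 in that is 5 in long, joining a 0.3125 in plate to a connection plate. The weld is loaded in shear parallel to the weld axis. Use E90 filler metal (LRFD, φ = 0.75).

E90XX → F_EXX = 90 ksi.
Effective throat (given) t_e = 0.1875 in.
A_we = 0.1875 × 5 = 0.9375 in².
F_nw = 0.6 F_EXX = 54 ksi.
φR_n = 0.75 × 54 × 0.9375 = 37.97 kips.

φR_n ≈ 38 kips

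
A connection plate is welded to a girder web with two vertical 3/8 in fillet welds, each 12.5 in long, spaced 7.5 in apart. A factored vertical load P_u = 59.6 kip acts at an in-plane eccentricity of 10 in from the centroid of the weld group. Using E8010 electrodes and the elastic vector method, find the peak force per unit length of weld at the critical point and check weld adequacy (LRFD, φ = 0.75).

E80XX → F_EXX = 80 ksi.
Total weld length L_w = 25 in. Treat welds as unit-width lines.
Polar moment about centroid: J = 2[d³/12 + d(b/2)²] = 2[12.5³/12 + 12.5×3.75²] = 677.1 in³.
Direct shear f_v = P/L_w = 59.6 / 25 = 2.384 kip/in (vertical).
Torsion M = P·e = 59.6 × 10 = 596 kip·in.
Critical point at (x, y) = (3.75, 6.25) from centroid. f_tx = M·y/J = 5.502 kip/in; f_ty = M·x/J = 3.301 kip/in.
Resultant f_max = √[f_tx² + (f_v + f_ty)²] = √[5.502² + (2.384 + 3.301)²] = 7.911 kip/in.
Capacity per unit length: φr_n = 0.75 × 0.6 × 80 × (0.707 × 0.375) = 9.544 kip/in.
7.911 ≤ 9.544 → adequate.

f_max ≈ 7.91 kip/in; adequate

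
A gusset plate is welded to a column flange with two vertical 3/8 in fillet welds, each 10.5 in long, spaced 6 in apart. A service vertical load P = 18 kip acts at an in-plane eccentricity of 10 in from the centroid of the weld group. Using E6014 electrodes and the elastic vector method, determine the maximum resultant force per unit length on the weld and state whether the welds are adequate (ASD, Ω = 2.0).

f_max ≈ 3.36 kip/in; adequate

E60XX → F_EXX = 60 ksi.
Total weld length L_w = 21 in. Treat welds as unit-width lines.
Polar moment about centroid: J = 2[d³/12 + d(b/2)²] = 2[10.5³/12 + 10.5×3²] = 381.9 in³.
Direct shear f_v = P/L_w = 18 / 21 = 0.8571 kip/in (vertical).
Torsion M = P·e = 18 × 10 = 180 kip·in.
Critical point at (x, y) = (3, 5.25) from centroid. f_tx = M·y/J = 2.474 kip/in; f_ty = M·x/J = 1.414 kip/in.
Resultant f_max = √[f_tx² + (f_v + f_ty)²] = √[2.474² + (0.8571 + 1.414)²] = 3.358 kip/in.
Capacity per unit length: r_n/Ω = (1/2.0) × 0.6 × 60 × (0.707 × 0.375) = 4.772 kip/in.
3.358 ≤ 4.772 → adequate.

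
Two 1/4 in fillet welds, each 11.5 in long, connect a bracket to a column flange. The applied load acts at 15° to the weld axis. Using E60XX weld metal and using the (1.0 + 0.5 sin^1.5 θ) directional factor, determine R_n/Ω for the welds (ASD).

R_n/Ω ≈ 78 kip

E60XX → F_EXX = 60 ksi.
t_e = 0.707 × 0.25 = 0.1767 in; A_we = 0.1767 × 23 = 4.065 in².
Directional factor: 1.0 + 0.5 sin^1.5(15°) = 1.066.
F_nw = 0.6 × 60 × 1.066 = 38.37 ksi.
R_n/Ω = (38.37 × 4.065) / 2.0 = 77.99 kip.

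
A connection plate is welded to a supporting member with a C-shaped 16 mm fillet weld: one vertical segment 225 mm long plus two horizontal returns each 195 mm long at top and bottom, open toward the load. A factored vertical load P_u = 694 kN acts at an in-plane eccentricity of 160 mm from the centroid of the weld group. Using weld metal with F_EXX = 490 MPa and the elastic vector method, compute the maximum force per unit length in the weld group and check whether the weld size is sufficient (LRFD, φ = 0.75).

Total weld length L_w = 615 mm. Treat welds as unit-width lines.
Centroid: x̄ = 2×195×97.5 / 615 = 61.83 mm from the vertical weld.
Polar moment about centroid: J = I_x + I_y = [225³/12 + 2×195×112.5²] + [225×61.83² + 2(195³/12 + 195×35.67²)] = 8477000 mm³.
Direct shear f_v = P/L_w = 694×10³ / 615 = 1128 N/mm (vertical).
Torsion M = P·e = 694×10³ × 160 = 111040000 N·mm.
Critical point at (x, y) = (133.2, 112.5) from centroid. f_tx = M·y/J = 1474 N/mm; f_ty = M·x/J = 1744 N/mm.
Resultant f_max = √[f_tx² + (f_v + f_ty)²] = √[1474² + (1128 + 1744)²] = 3229 N/mm.
Capacity per unit length: φr_n = 0.75 × 0.6 × 490 × (0.707 × 16) = 2494 N/mm.
3229 > 2494 → NOT adequate.

f_max ≈ 3230 N/mm; NOT adequate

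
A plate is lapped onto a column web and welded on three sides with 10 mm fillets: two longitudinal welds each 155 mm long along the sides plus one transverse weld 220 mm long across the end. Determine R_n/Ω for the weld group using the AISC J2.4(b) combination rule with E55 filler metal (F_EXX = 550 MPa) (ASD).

t_e = 0.707 × 10 = 7.07 mm.
R_nwl = 0.6 × 550 × 7.07 × 310 × 10⁻³ = 723.3 kN (longitudinal, 2 welds).
R_nwt = 0.6 × 550 × 7.07 × 220 × 10⁻³ = 513.3 kN (transverse, base value).
(i) R_nwl + R_nwt = 1237 kN; (ii) 0.85 R_nwl + 1.5 R_nwt = 1385 kN.
R_n = max = 1385 kN [governs: (ii)]; R_n/Ω = 692.3 kN.

R_n/Ω ≈ 692 kN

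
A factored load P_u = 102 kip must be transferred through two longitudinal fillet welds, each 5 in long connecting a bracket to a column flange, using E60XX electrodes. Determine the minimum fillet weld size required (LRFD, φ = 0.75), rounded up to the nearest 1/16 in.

w = 9/16 in

E60XX → F_EXX = 60 ksi.
Total weld length L = 10 in.
Required throat t_e = P_u / (φ × 0.6 F_EXX × L) = 102 / (0.75 × 0.6 × 60 × 10) = 0.3778 in.
Required leg w = t_e / 0.707 = 0.5343 in → use 9/16 in.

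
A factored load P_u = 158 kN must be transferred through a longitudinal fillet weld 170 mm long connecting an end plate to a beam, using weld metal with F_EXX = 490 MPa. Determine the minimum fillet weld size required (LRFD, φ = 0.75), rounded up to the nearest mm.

Total weld length L = 170 mm.
Required throat t_e = P_u / (φ × 0.6 F_EXX × L) = 158 / (0.75 × 0.6 × 490 × 170 × 10⁻³) = 4.215 mm.
Required leg w = t_e / 0.707 = 5.962 mm → use 6 mm.

w = 6 mm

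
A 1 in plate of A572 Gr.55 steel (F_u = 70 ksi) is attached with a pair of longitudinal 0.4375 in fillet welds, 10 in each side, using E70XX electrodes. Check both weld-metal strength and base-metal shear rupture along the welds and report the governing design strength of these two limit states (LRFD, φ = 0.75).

E70XX → F_EXX = 70 ksi.
t_e = 0.707 × 0.4375 = 0.3093 in; L = 20 in.
Weld metal: φR_n = 0.75 × 0.6 × 70 × 0.3093 × 20 = 194.9 kips.
Base metal (shear rupture): φR_n = 0.75 × 0.6 × 70 × 1 × 20 = 630 kips.
Governing: weld metal.

φR_n ≈ 195 kips (weld metal governs)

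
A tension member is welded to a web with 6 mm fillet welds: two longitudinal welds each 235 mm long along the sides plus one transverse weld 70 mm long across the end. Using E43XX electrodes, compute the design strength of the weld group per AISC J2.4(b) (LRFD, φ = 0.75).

φR_n ≈ 443 kN

E43XX → F_EXX = 430 MPa.
t_e = 0.707 × 6 = 4.242 mm.
R_nwl = 0.6 × 430 × 4.242 × 470 × 10⁻³ = 514.4 kN (longitudinal, 2 welds).
R_nwt = 0.6 × 430 × 4.242 × 70 × 10⁻³ = 76.61 kN (transverse, base value).
(i) R_nwl + R_nwt = 591 kN; (ii) 0.85 R_nwl + 1.5 R_nwt = 552.1 kN.
R_n = max = 591 kN [governs: (i)]; φR_n = 443.2 kN.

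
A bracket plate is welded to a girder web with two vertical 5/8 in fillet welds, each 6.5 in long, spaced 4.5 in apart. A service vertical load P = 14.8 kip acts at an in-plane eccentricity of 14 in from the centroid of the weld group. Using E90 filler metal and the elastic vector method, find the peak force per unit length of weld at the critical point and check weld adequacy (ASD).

E90XX → F_EXX = 90 ksi.
Total weld length L_w = 13 in. Treat welds as unit-width lines.
Polar moment about centroid: J = 2[d³/12 + d(b/2)²] = 2[6.5³/12 + 6.5×2.25²] = 111.6 in³.
Direct shear f_v = P/L_w = 14.8 / 13 = 1.138 kip/in (vertical).
Torsion M = P·e = 14.8 × 14 = 207.2 kip·in.
Critical point at (x, y) = (2.25, 3.25) from centroid. f_tx = M·y/J = 6.035 kip/in; f_ty = M·x/J = 4.178 kip/in.
Resultant f_max = √[f_tx² + (f_v + f_ty)²] = √[6.035² + (1.138 + 4.178)²] = 8.043 kip/in.
Capacity per unit length: r_n/Ω = (1/2.0) × 0.6 × 90 × (0.707 × 0.625) = 11.93 kip/in.
8.043 ≤ 11.93 → adequate.

f_max ≈ 8.04 kip/in; adequate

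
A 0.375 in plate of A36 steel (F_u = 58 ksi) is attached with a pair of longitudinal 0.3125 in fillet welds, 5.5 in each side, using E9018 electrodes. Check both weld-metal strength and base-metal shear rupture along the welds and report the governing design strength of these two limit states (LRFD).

E90XX → F_EXX = 90 ksi.
t_e = 0.707 × 0.3125 = 0.2209 in; L = 11 in.
Weld metal: φR_n = 0.75 × 0.6 × 90 × 0.2209 × 11 = 98.43 kips.
Base metal (shear rupture): φR_n = 0.75 × 0.6 × 58 × 0.375 × 11 = 107.7 kips.
Governing: weld metal.

φR_n ≈ 98.4 kips (weld metal governs)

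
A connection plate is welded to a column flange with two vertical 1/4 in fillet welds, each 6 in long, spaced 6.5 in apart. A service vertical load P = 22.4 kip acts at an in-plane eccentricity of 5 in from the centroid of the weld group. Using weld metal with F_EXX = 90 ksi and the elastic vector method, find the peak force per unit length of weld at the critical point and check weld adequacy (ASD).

Total weld length L_w = 12 in. Treat welds as unit-width lines.
Polar moment about centroid: J = 2[d³/12 + d(b/2)²] = 2[6³/12 + 6×3.25²] = 162.8 in³.
Direct shear f_v = P/L_w = 22.4 / 12 = 1.867 kip/in (vertical).
Torsion M = P·e = 22.4 × 5 = 112 kip·in.
Critical point at (x, y) = (3.25, 3) from centroid. f_tx = M·y/J = 2.065 kip/in; f_ty = M·x/J = 2.237 kip/in.
Resultant f_max = √[f_tx² + (f_v + f_ty)²] = √[2.065² + (1.867 + 2.237)²] = 4.593 kip/in.
Capacity per unit length: r_n/Ω = (1/2.0) × 0.6 × 90 × (0.707 × 0.25) = 4.772 kip/in.
4.593 ≤ 4.772 → adequate.

f_max ≈ 4.59 kip/in; adequate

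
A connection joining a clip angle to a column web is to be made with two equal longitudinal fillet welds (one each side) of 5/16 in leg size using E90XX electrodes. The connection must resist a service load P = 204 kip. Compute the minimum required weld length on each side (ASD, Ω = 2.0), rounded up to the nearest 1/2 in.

L = 17.5 in on each side

E90XX → F_EXX = 90 ksi.
Throat t_e = 0.707 × 0.3125 = 0.2209 in.
r_n/Ω = (0.6 × 90 × 0.2209) / 2.0 = 5.965 kip/in.
L_req = P / (r_n/Ω) = 204 / 5.965 = 34.2 in total.
Per side: 34.2 / 2 = 17.1 in.
Round up → use L = 17.5 in on each side.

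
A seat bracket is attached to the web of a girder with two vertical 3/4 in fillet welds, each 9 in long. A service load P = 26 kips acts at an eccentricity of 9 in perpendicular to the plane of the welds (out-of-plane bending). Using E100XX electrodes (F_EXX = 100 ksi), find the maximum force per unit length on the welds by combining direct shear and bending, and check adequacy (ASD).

L_w = 2 × 9 = 18 in; section modulus (unit throat) S = 2 × L²/6 = 27 in².
Direct shear f_v = P/L_w = 26/18 = 1.444 kip/in.
Moment M = P × e = 26 × 9 = 234 kip·in; bending f_b = M/S = 8.667 kip/in.
f_max = √(f_v² + f_b²) = √(1.444² + 8.667²) = 8.786 kip/in.
r_n/Ω = (1/2.0) × 0.6 × 100 × (0.707 × 0.75) = 15.91 kip/in → adequate.

f_max ≈ 8.79 kip/in; adequate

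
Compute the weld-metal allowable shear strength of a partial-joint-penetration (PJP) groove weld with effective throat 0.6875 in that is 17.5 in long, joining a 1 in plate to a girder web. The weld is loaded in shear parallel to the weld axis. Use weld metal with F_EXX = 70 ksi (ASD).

Effective throat (given) t_e = 0.6875 in.
A_we = 0.6875 × 17.5 = 12.03 in².
F_nw = 0.6 F_EXX = 42 ksi.
R_n/Ω = (42 × 12.03) / 2.0 = 252.7 kips.

R_n/Ω ≈ 253 kips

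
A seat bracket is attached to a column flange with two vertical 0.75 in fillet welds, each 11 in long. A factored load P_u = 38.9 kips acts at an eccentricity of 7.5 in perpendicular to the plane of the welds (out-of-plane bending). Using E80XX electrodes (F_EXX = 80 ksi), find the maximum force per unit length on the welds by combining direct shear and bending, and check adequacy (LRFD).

L_w = 2 × 11 = 22 in; section modulus (unit throat) S = 2 × L²/6 = 40.33 in².
Direct shear f_v = P/L_w = 38.9/22 = 1.768 kip/in.
Moment M = P × e = 38.9 × 7.5 = 291.75 kip·in; bending f_b = M/S = 7.233 kip/in.
f_max = √(f_v² + f_b²) = √(1.768² + 7.233²) = 7.446 kip/in.
φr_n = 0.75 × 0.6 × 80 × (0.707 × 0.75) = 19.09 kip/in → adequate.

f_max ≈ 7.45 kip/in; adequate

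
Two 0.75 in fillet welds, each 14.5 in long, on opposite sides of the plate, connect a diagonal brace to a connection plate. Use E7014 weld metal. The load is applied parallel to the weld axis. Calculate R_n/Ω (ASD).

R_n/Ω ≈ 323 kips

E70XX → F_EXX = 70 ksi.
Effective throat t_e = 0.707 × 0.75 = 0.5302 in.
Total length L = 29 in; A_we = 0.5302 × 29 = 15.38 in².
F_nw = 0.6 F_EXX = 0.6 × 70 = 42 ksi.
R_n = 42 × 15.38 = 645.8 kips; R_n/Ω = 645.8/2.0 = 322.9 kips.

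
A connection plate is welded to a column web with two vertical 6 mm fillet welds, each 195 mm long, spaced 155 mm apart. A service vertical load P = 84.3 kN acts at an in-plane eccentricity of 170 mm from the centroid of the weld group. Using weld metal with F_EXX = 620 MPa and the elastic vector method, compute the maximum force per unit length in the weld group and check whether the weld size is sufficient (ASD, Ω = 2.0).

f_max ≈ 656 N/mm; adequate

Total weld length L_w = 390 mm. Treat welds as unit-width lines.
Polar moment about centroid: J = 2[d³/12 + d(b/2)²] = 2[195³/12 + 195×77.5²] = 3578000 mm³.
Direct shear f_v = P/L_w = 84.3×10³ / 390 = 216.2 N/mm (vertical).
Torsion M = P·e = 84.3×10³ × 170 = 14331000 N·mm.
Critical point at (x, y) = (77.5, 97.5) from centroid. f_tx = M·y/J = 390.5 N/mm; f_ty = M·x/J = 310.4 N/mm.
Resultant f_max = √[f_tx² + (f_v + f_ty)²] = √[390.5² + (216.2 + 310.4)²] = 655.5 N/mm.
Capacity per unit length: r_n/Ω = (1/2.0) × 0.6 × 620 × (0.707 × 6) = 789 N/mm.
655.5 ≤ 789 → adequate.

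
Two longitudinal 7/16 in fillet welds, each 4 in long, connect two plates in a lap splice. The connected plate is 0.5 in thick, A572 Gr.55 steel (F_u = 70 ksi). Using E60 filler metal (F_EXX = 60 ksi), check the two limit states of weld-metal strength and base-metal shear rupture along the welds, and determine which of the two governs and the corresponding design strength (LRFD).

φR_n ≈ 66.8 kips (weld metal governs)

t_e = 0.707 × 0.4375 = 0.3093 in; L = 8 in.
Weld metal: φR_n = 0.75 × 0.6 × 60 × 0.3093 × 8 = 66.81 kips.
Base metal (shear rupture): φR_n = 0.75 × 0.6 × 70 × 0.5 × 8 = 126 kips.
Governing: weld metal.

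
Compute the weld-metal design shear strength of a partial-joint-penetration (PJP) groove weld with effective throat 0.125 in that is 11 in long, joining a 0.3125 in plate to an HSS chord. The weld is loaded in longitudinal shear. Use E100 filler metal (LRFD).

E100XX → F_EXX = 100 ksi.
Effective throat (given) t_e = 0.125 in.
A_we = 0.125 × 11 = 1.375 in².
F_nw = 0.6 F_EXX = 60 ksi.
φR_n = 0.75 × 60 × 1.375 = 61.88 kip.

φR_n ≈ 61.9 kip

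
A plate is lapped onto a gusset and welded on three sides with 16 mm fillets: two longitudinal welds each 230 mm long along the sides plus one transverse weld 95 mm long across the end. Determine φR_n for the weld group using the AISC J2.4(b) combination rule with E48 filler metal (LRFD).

E48XX → F_EXX = 480 MPa.
t_e = 0.707 × 16 = 11.31 mm.
R_nwl = 0.6 × 480 × 11.31 × 460 × 10⁻³ = 1499 kN (longitudinal, 2 welds).
R_nwt = 0.6 × 480 × 11.31 × 95 × 10⁻³ = 309.5 kN (transverse, base value).
(i) R_nwl + R_nwt = 1808 kN; (ii) 0.85 R_nwl + 1.5 R_nwt = 1738 kN.
R_n = max = 1808 kN [governs: (i)]; φR_n = 1356 kN.

φR_n ≈ 1360 kN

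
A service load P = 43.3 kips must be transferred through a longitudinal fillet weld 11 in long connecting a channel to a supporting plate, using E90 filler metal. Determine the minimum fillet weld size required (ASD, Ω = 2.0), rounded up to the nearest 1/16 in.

E90XX → F_EXX = 90 ksi.
Total weld length L = 11 in.
Required throat t_e = P × Ω / (0.6 F_EXX × L) = 43.3 × 2.0 / (0.6 × 90 × 11) = 0.1458 in.
Required leg w = t_e / 0.707 = 0.2062 in → use 1/4 in.

w = 1/4 in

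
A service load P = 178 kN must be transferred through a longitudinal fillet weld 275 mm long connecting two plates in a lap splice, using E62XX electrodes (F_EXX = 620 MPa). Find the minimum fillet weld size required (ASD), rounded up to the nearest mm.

Total weld length L = 275 mm.
Required throat t_e = P × Ω / (0.6 F_EXX × L) = 178 × 2.0 / (0.6 × 620 × 275 × 10⁻³) = 3.48 mm.
Required leg w = t_e / 0.707 = 4.922 mm → use 5 mm.

w = 5 mm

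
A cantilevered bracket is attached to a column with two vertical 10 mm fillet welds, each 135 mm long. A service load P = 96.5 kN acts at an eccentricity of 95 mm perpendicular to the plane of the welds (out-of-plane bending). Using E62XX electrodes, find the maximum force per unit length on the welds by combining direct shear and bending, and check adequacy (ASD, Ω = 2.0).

f_max ≈ 1550 N/mm; NOT adequate

E62XX → F_EXX = 620 MPa.
L_w = 2 × 135 = 270 mm; section modulus (unit throat) S = 2 × L²/6 = 6075 mm².
Direct shear f_v = P/L_w = 96.5×10³/270 = 357.4 N/mm.
Moment M = P × e = 96.5×10³ × 95 = 9167500 N·mm; bending f_b = M/S = 1509 N/mm.
f_max = √(f_v² + f_b²) = √(357.4² + 1509²) = 1551 N/mm.
r_n/Ω = (1/2.0) × 0.6 × 620 × (0.707 × 10) = 1315 N/mm → NOT adequate.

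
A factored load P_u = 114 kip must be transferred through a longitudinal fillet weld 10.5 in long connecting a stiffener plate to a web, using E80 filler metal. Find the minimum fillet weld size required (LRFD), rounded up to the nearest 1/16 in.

w = 7/16 in

E80XX → F_EXX = 80 ksi.
Total weld length L = 10.5 in.
Required throat t_e = P_u / (φ × 0.6 F_EXX × L) = 114 / (0.75 × 0.6 × 80 × 10.5) = 0.3016 in.
Required leg w = t_e / 0.707 = 0.4266 in → use 7/16 in.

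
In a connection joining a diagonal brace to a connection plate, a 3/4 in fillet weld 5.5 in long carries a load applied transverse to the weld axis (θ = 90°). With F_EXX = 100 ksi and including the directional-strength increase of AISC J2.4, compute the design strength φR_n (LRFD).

φR_n ≈ 197 kips

t_e = 0.707 × 0.75 = 0.5302 in; A_we = 0.5302 × 5.5 = 2.916 in².
Directional factor: 1.0 + 0.5 sin^1.5(90°) = 1.5.
F_nw = 0.6 × 100 × 1.5 = 90 ksi.
φR_n = 0.75 × 90 × 2.916 = 196.9 kips.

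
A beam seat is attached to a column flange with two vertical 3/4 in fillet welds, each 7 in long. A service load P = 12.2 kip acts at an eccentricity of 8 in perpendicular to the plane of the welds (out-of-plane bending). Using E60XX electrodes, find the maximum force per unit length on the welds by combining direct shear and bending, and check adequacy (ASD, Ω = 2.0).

f_max ≈ 6.04 kip/in; adequate

E60XX → F_EXX = 60 ksi.
L_w = 2 × 7 = 14 in; section modulus (unit throat) S = 2 × L²/6 = 16.33 in².
Direct shear f_v = P/L_w = 12.2/14 = 0.8714 kip/in.
Moment M = P × e = 12.2 × 8 = 97.6 kip·in; bending f_b = M/S = 5.976 kip/in.
f_max = √(f_v² + f_b²) = √(0.8714² + 5.976²) = 6.039 kip/in.
r_n/Ω = (1/2.0) × 0.6 × 60 × (0.707 × 0.75) = 9.544 kip/in → adequate.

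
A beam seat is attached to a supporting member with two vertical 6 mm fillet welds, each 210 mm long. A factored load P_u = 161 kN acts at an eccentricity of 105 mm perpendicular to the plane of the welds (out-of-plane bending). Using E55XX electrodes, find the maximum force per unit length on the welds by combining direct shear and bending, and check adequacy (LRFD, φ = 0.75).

f_max ≈ 1210 N/mm; NOT adequate

E55XX → F_EXX = 550 MPa.
L_w = 2 × 210 = 420 mm; section modulus (unit throat) S = 2 × L²/6 = 14700 mm².
Direct shear f_v = P/L_w = 161×10³/420 = 383.3 N/mm.
Moment M = P × e = 161×10³ × 105 = 16905000 N·mm; bending f_b = M/S = 1150 N/mm.
f_max = √(f_v² + f_b²) = √(383.3² + 1150²) = 1212 N/mm.
φr_n = 0.75 × 0.6 × 550 × (0.707 × 6) = 1050 N/mm → NOT adequate.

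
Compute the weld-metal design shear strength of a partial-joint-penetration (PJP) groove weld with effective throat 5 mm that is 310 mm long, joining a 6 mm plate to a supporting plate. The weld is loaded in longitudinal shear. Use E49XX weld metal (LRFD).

E49XX → F_EXX = 490 MPa.
Effective throat (given) t_e = 5 mm.
A_we = 5 × 310 = 1550 mm².
F_nw = 0.6 F_EXX = 294 MPa.
φR_n = 0.75 × 294 × 1550 × 10⁻³ = 341.8 kN.

φR_n ≈ 342 kN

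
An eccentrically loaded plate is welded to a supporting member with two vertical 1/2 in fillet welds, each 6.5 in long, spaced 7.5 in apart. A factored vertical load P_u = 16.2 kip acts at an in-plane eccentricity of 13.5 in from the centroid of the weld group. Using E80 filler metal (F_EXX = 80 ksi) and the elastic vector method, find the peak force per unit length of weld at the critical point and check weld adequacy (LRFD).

f_max ≈ 5.75 kip/in; adequate

Total weld length L_w = 13 in. Treat welds as unit-width lines.
Polar moment about centroid: J = 2[d³/12 + d(b/2)²] = 2[6.5³/12 + 6.5×3.75²] = 228.6 in³.
Direct shear f_v = P/L_w = 16.2 / 13 = 1.246 kip/in (vertical).
Torsion M = P·e = 16.2 × 13.5 = 218.7 kip·in.
Critical point at (x, y) = (3.75, 3.25) from centroid. f_tx = M·y/J = 3.109 kip/in; f_ty = M·x/J = 3.588 kip/in.
Resultant f_max = √[f_tx² + (f_v + f_ty)²] = √[3.109² + (1.246 + 3.588)²] = 5.748 kip/in.
Capacity per unit length: φr_n = 0.75 × 0.6 × 80 × (0.707 × 0.5) = 12.73 kip/in.
5.748 ≤ 12.73 → adequate.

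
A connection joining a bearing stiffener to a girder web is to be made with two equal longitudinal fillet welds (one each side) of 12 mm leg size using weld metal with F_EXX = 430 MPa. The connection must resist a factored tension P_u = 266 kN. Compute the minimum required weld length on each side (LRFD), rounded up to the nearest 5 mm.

Throat t_e = 0.707 × 12 = 8.484 mm.
φr_n = 0.75 × 0.6 × 430 × 8.484 × 10⁻³ = 1.642 kN/mm.
L_req = P_u / φr_n = 266 / 1.642 = 162 mm total.
Per side: 162 / 2 = 81.02 mm.
Round up → use L = 85 mm on each side.

L = 85 mm on each side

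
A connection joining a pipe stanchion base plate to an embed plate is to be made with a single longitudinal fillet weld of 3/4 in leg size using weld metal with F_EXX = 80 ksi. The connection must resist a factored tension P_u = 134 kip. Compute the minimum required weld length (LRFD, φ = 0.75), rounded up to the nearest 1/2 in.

L = 7.5 in

Throat t_e = 0.707 × 0.75 = 0.5302 in.
φr_n = 0.75 × 0.6 × 80 × 0.5302 = 19.09 kip/in.
L_req = P_u / φr_n = 134 / 19.09 = 7.02 in total.
Round up → use L = 7.5 in.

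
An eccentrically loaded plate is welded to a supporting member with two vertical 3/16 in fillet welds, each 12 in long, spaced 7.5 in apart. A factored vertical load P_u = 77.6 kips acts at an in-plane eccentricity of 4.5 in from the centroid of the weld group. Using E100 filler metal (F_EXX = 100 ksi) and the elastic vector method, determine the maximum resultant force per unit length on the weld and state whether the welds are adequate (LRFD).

f_max ≈ 6.29 kip/in; NOT adequate

Total weld length L_w = 24 in. Treat welds as unit-width lines.
Polar moment about centroid: J = 2[d³/12 + d(b/2)²] = 2[12³/12 + 12×3.75²] = 625.5 in³.
Direct shear f_v = P/L_w = 77.6 / 24 = 3.233 kip/in (vertical).
Torsion M = P·e = 77.6 × 4.5 = 349.2 kip·in.
Critical point at (x, y) = (3.75, 6) from centroid. f_tx = M·y/J = 3.35 kip/in; f_ty = M·x/J = 2.094 kip/in.
Resultant f_max = √[f_tx² + (f_v + f_ty)²] = √[3.35² + (3.233 + 2.094)²] = 6.292 kip/in.
Capacity per unit length: φr_n = 0.75 × 0.6 × 100 × (0.707 × 0.1875) = 5.965 kip/in.
6.292 > 5.965 → NOT adequate.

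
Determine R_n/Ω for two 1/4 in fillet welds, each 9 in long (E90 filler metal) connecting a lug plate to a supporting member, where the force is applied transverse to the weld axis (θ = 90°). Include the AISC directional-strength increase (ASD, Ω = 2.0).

E90XX → F_EXX = 90 ksi.
t_e = 0.707 × 0.25 = 0.1767 in; A_we = 0.1767 × 18 = 3.181 in².
Directional factor: 1.0 + 0.5 sin^1.5(90°) = 1.5.
F_nw = 0.6 × 90 × 1.5 = 81 ksi.
R_n/Ω = (81 × 3.181) / 2.0 = 128.9 kips.

R_n/Ω ≈ 129 kips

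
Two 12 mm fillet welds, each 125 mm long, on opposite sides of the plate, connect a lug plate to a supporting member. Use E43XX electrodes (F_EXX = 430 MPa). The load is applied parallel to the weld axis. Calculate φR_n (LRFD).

φR_n ≈ 410 kN

Effective throat t_e = 0.707 × 12 = 8.484 mm.
Total length L = 250 mm; A_we = 8.484 × 250 = 2121 mm².
F_nw = 0.6 F_EXX = 0.6 × 430 = 258 MPa.
φR_n = 0.75 × 258 × 2121 × 10⁻³ = 410.4 kN.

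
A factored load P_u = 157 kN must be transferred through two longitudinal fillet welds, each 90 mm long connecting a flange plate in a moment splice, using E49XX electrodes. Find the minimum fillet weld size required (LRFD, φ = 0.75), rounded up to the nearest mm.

w = 6 mm

E49XX → F_EXX = 490 MPa.
Total weld length L = 180 mm.
Required throat t_e = P_u / (φ × 0.6 F_EXX × L) = 157 / (0.75 × 0.6 × 490 × 180 × 10⁻³) = 3.956 mm.
Required leg w = t_e / 0.707 = 5.595 mm → use 6 mm.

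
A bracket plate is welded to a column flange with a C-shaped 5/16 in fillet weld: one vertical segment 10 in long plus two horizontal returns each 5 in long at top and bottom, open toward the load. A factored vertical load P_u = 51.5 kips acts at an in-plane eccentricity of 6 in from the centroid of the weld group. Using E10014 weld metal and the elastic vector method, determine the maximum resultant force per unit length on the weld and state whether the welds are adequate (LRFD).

f_max ≈ 6.87 kip/in; adequate

E100XX → F_EXX = 100 ksi.
Total weld length L_w = 20 in. Treat welds as unit-width lines.
Centroid: x̄ = 2×5×2.5 / 20 = 1.25 in from the vertical weld.
Polar moment about centroid: J = I_x + I_y = [10³/12 + 2×5×5²] + [10×1.25² + 2(5³/12 + 5×1.25²)] = 385.4 in³.
Direct shear f_v = P/L_w = 51.5 / 20 = 2.575 kip/in (vertical).
Torsion M = P·e = 51.5 × 6 = 309 kip·in.
Critical point at (x, y) = (3.75, 5) from centroid. f_tx = M·y/J = 4.009 kip/in; f_ty = M·x/J = 3.006 kip/in.
Resultant f_max = √[f_tx² + (f_v + f_ty)²] = √[4.009² + (2.575 + 3.006)²] = 6.872 kip/in.
Capacity per unit length: φr_n = 0.75 × 0.6 × 100 × (0.707 × 0.3125) = 9.942 kip/in.
6.872 ≤ 9.942 → adequate.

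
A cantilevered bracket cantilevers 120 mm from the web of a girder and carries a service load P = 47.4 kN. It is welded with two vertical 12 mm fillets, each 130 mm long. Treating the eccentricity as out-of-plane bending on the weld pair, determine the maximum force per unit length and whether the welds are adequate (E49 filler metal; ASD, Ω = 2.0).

f_max ≈ 1030 N/mm; adequate

E49XX → F_EXX = 490 MPa.
L_w = 2 × 130 = 260 mm; section modulus (unit throat) S = 2 × L²/6 = 5633 mm².
Direct shear f_v = P/L_w = 47.4×10³/260 = 182.3 N/mm.
Moment M = P × e = 47.4×10³ × 120 = 5688000 N·mm; bending f_b = M/S = 1010 N/mm.
f_max = √(f_v² + f_b²) = √(182.3² + 1010²) = 1026 N/mm.
r_n/Ω = (1/2.0) × 0.6 × 490 × (0.707 × 12) = 1247 N/mm → adequate.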